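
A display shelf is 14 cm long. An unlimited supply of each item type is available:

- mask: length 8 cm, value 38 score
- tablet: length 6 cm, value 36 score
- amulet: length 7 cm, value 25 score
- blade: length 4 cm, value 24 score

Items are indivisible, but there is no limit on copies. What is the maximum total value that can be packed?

Best value-per-unit is tablet at 36/6; filling with it alone gives 2×36 = 72.
Optimal mix: 1×tablet + 2×blade → length 14, value 84.

84 score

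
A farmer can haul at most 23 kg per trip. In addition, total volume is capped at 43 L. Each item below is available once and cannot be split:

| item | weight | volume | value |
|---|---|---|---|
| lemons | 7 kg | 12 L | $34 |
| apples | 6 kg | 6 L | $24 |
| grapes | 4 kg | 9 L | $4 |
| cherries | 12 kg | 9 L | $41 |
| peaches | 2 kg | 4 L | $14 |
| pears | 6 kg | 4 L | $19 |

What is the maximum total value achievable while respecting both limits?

$91

Feasible sets respecting both limits:
- lemons+apples+peaches+pears: weight 21, volume 26, value 91
- lemons+cherries+peaches: weight 21, volume 25, value 89
- lemons+apples+grapes+pears: weight 23, volume 31, value 81
Best: $91.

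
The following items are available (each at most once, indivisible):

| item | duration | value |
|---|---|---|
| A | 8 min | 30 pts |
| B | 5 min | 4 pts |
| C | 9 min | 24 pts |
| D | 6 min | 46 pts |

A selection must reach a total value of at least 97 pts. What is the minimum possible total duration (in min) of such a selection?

Subsets with value ≥ 97, sorted by total duration:
- A+C+D: duration 23, value 100
- A+B+C+D: duration 28, value 104
Minimum duration: 23 min.

23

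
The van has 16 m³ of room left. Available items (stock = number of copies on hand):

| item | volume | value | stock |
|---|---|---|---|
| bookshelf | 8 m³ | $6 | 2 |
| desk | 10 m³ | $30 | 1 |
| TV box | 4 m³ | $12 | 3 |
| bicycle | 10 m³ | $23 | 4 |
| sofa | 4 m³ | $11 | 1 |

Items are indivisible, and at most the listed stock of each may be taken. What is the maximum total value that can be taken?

$47

Top feasible selections:
- 3×TV box + 1×sofa: volume 16, value 47
- 1×desk + 1×TV box: volume 14, value 42
- 1×desk + 1×sofa: volume 14, value 41
- 3×TV box: volume 12, value 36
Best: $47.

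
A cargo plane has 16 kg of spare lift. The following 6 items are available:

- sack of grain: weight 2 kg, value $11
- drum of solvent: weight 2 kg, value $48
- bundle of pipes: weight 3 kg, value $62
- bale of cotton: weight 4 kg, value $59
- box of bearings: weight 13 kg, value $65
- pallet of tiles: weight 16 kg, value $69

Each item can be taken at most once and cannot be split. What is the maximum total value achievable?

Check high-value combinations within 16 kg:
- sack of grain+drum of solvent+bundle of pipes+bale of cotton: weight 2+2+3+4=11, value 11+48+62+59=180
- drum of solvent+bundle of pipes+bale of cotton: weight 2+3+4=9, value 48+62+59=169
- sack of grain+bundle of pipes+bale of cotton: weight 2+3+4=9, value 11+62+59=132
- bundle of pipes+box of bearings: weight 3+13=16, value 62+65=127
- sack of grain+drum of solvent+bundle of pipes: weight 2+2+3=7, value 11+48+62=121
Best: $180.

$180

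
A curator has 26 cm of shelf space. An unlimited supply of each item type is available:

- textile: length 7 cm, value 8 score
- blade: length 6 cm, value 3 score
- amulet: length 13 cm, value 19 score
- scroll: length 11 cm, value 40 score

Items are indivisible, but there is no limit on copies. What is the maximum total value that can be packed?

80 score

Best value-per-unit is scroll at 40/11, and filling with it alone uses length 2×11=22. No mix of the others beats 2×40 = 80.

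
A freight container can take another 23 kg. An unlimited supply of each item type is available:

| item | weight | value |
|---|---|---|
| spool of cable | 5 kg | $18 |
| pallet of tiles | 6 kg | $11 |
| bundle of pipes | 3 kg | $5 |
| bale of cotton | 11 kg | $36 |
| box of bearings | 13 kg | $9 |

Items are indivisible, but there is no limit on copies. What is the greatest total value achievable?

Best value-per-unit is spool of cable at 18/5; filling with it alone gives 4×18 = 72.
Optimal mix: 4×spool of cable + 1×bundle of pipes → weight 23, value 77.

$77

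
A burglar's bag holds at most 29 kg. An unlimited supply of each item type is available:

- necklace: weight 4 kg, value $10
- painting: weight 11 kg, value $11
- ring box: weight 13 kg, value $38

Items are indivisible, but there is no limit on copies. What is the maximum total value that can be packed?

$78

Best value-per-unit is ring box at 38/13; filling with it alone gives 2×38 = 76.
Optimal mix: 4×necklace + 1×ring box → weight 29, value 78.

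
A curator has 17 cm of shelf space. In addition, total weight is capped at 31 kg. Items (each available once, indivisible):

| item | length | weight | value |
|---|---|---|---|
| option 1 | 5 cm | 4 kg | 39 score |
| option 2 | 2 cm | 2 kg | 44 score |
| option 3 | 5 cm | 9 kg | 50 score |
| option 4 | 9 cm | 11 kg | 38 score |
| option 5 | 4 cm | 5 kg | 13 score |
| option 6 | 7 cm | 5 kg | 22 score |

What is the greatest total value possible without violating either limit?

Feasible sets respecting both limits:
- option 1+option 2+option 3+option 5: length 16, weight 20, value 146
- option 1+option 2+option 3: length 12, weight 15, value 133
- option 2+option 3+option 4: length 16, weight 22, value 132
- option 1+option 2+option 4: length 16, weight 17, value 121
Best: 146 score.

146 score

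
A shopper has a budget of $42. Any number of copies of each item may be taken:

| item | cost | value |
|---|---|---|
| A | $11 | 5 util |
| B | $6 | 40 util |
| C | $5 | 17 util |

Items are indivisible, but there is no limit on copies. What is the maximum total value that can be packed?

Best value-per-unit is B at 40/6, and filling with it alone uses cost 7×6=42. No mix of the others beats 7×40 = 280.

280 util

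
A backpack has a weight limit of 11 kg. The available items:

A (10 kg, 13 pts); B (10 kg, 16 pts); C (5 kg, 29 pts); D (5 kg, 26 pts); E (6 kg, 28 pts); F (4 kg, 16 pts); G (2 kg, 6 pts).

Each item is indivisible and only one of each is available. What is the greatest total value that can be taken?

Check high-value combinations within 11 kg:
- C+E: weight 5+6=11, value 29+28=57
- C+D: weight 5+5=10, value 29+26=55
- D+E: weight 5+6=11, value 26+28=54
- C+F+G: weight 5+4+2=11, value 29+16+6=51
- D+F+G: weight 5+4+2=11, value 26+16+6=48
Best: 57 pts.

57 pts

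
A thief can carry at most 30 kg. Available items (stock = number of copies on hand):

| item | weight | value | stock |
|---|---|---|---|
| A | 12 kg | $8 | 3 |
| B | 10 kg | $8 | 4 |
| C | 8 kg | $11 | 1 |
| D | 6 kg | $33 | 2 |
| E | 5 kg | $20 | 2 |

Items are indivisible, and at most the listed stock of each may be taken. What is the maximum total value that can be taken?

Best selections within weight 30 and stock limits:
- 1×C + 2×D + 2×E: weight 30, value 117
- 2×D + 2×E: weight 22, value 106
- 1×C + 2×D + 1×E: weight 25, value 97
Best: $117.

$117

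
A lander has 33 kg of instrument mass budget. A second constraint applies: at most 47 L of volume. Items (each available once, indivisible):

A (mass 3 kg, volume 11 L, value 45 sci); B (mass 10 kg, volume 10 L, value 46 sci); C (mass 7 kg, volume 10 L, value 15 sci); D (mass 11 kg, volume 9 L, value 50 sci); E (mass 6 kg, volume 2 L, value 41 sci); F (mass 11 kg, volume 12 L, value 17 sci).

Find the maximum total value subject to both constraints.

Feasible sets respecting both limits:
- A+B+D+E: mass 30, volume 32, value 182
- A+B+C+D: mass 31, volume 40, value 156
- A+D+E+F: mass 31, volume 34, value 153
Best: 182 sci.

182 sci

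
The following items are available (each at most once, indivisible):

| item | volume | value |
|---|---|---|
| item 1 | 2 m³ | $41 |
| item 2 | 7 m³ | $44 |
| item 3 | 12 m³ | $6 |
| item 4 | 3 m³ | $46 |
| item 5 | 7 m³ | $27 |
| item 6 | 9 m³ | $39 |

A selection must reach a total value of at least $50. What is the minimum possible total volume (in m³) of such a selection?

Subsets with value ≥ 50, sorted by total volume:
- item 1+item 4: volume 5, value 87
- item 1+item 2: volume 9, value 85
- item 1+item 5: volume 9, value 68
Minimum volume: 5 m³.

5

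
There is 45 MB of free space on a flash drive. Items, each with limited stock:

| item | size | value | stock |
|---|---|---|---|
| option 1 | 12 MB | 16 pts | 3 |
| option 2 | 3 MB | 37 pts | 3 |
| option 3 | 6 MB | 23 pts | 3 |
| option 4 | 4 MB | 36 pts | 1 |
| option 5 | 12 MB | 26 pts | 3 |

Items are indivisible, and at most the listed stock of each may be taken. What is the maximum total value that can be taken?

242 pts

Best selections within size 45 and stock limits:
- 3×option 2 + 3×option 3 + 1×option 4 + 1×option 5: size 43, value 242
- 1×option 1 + 3×option 2 + 3×option 3 + 1×option 4: size 43, value 232
Best: 242 pts.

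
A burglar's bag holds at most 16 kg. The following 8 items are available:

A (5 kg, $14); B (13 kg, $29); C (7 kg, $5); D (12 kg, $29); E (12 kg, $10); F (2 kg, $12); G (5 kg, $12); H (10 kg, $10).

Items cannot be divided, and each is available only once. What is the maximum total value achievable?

This is a 0/1 knapsack; check combinations near the capacity.
- D+F: weight 12+2=14, value 29+12=41
- B+F: weight 13+2=15, value 29+12=41
- A+F+G: weight 5+2+5=12, value 14+12+12=38
- A+C+F: weight 5+7+2=14, value 14+5+12=31
- D: weight 12, value 29
Best: $41.

$41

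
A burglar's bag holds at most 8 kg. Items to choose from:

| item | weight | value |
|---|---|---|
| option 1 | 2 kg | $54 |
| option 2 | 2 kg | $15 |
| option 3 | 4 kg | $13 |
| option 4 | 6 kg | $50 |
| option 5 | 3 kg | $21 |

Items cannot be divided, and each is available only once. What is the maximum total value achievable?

$104

Check high-value combinations within 8 kg:
- option 1+option 4: weight 2+6=8, value 54+50=104
- option 1+option 2+option 5: weight 2+2+3=7, value 54+15+21=90
- option 1+option 2+option 3: weight 2+2+4=8, value 54+15+13=82
Best: $104.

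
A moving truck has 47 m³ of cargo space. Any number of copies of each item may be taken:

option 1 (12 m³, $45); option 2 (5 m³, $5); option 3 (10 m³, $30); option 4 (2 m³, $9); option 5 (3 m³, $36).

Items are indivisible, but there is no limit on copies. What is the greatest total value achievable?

Best value-per-unit is option 5 at 36/3; filling with it alone gives 15×36 = 540.
Optimal mix: 1×option 4 + 15×option 5 → volume 47, value 549.

$549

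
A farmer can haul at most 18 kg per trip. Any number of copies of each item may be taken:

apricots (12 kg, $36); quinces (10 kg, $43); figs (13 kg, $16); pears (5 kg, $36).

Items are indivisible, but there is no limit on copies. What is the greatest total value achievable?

Best value-per-unit is pears at 36/5, and filling with it alone uses weight 3×5=15. No mix of the others beats 3×36 = 108.

$108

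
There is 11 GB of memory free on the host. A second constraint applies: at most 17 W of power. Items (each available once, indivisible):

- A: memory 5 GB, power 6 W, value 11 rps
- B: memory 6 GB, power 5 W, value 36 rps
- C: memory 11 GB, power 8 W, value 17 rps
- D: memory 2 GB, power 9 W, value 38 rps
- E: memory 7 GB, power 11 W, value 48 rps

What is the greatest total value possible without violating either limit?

74 rps

Feasible sets respecting both limits:
- B+D: memory 8, power 14, value 74
- A+D: memory 7, power 15, value 49
- E: memory 7, power 11, value 48
- A+B: memory 11, power 11, value 47
Best: 74 rps.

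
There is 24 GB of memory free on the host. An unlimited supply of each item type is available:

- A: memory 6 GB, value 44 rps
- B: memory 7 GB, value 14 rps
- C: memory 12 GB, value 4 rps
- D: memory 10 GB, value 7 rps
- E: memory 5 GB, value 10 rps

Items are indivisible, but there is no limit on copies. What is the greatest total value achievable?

176 rps

Best value-per-unit is A at 44/6, and filling with it alone uses memory 4×6=24. No mix of the others beats 4×44 = 176.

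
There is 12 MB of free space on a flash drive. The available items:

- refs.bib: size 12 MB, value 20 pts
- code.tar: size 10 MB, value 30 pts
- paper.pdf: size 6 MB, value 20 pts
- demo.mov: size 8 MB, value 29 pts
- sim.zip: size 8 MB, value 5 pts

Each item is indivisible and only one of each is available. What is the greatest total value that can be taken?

Check high-value combinations within 12 MB:
- code.tar: size 10, value 30
- demo.mov: size 8, value 29
- paper.pdf: size 6, value 20
- refs.bib: size 12, value 20
Best: 30 pts.

30 pts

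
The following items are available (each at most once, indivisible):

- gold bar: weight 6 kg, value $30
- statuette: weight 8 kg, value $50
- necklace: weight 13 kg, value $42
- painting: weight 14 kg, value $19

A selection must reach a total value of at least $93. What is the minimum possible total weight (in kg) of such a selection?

27

Subsets with value ≥ 93, sorted by total weight:
- gold bar+statuette+necklace: weight 27, value 122
- gold bar+statuette+painting: weight 28, value 99
- statuette+necklace+painting: weight 35, value 111
Minimum weight: 27 kg.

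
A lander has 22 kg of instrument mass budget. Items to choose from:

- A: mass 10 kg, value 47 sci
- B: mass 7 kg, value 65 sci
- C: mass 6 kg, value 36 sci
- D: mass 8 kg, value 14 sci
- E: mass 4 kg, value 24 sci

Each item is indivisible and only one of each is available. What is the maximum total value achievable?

136 sci

Check high-value combinations within 22 kg:
- A+B+E: mass 10+7+4=21, value 47+65+24=136
- B+C+E: mass 7+6+4=17, value 65+36+24=125
- B+C+D: mass 7+6+8=21, value 65+36+14=115
Best: 136 sci.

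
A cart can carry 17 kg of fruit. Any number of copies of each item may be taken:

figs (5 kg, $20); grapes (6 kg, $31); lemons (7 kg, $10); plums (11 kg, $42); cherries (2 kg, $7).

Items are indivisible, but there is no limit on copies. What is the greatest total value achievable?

$82

Best value-per-unit is grapes at 31/6; filling with it alone gives 2×31 = 62.
Optimal mix: 1×figs + 2×grapes → weight 17, value 82.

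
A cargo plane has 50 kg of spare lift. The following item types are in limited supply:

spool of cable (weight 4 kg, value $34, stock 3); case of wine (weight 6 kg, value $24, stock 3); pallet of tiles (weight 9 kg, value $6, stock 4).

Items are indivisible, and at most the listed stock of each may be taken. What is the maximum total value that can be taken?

Best selections within weight 50 and stock limits:
- 3×spool of cable + 3×case of wine + 2×pallet of tiles: weight 48, value 186
- 3×spool of cable + 3×case of wine + 1×pallet of tiles: weight 39, value 180
- 3×spool of cable + 3×case of wine: weight 30, value 174
Best: $186.

$186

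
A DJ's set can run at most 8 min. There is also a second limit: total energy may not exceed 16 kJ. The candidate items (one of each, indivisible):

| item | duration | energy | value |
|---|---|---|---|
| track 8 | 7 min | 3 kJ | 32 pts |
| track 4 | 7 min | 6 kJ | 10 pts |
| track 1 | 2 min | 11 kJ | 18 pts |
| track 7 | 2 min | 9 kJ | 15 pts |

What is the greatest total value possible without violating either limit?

Feasible sets respecting both limits:
- track 8: duration 7, energy 3, value 32
- track 1: duration 2, energy 11, value 18
- track 7: duration 2, energy 9, value 15
- track 4: duration 7, energy 6, value 10
Best: 32 pts.

32 pts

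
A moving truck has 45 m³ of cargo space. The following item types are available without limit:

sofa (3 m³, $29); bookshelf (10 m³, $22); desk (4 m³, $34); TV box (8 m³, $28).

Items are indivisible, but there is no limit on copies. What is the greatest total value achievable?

$435

Best value-per-unit is sofa at 29/3, and filling with it alone uses volume 15×3=45. No mix of the others beats 15×29 = 435.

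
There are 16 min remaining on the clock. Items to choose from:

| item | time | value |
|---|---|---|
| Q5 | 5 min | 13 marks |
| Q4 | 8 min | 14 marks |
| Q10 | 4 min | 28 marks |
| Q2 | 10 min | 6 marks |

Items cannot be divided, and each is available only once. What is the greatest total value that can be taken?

42 marks

Check high-value combinations within 16 min:
- Q4+Q10: time 8+4=12, value 14+28=42
- Q5+Q10: time 5+4=9, value 13+28=41
- Q10+Q2: time 4+10=14, value 28+6=34
Best: 42 marks.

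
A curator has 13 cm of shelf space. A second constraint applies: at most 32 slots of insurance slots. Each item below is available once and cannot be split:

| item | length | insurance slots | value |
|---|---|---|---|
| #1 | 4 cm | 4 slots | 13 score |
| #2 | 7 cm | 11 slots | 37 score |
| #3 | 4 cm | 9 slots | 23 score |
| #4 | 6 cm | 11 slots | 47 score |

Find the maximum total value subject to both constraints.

84 score

Feasible sets respecting both limits:
- #2+#4: length 13, insurance slots 22, value 84
- #3+#4: length 10, insurance slots 20, value 70
- #2+#3: length 11, insurance slots 20, value 60
Best: 84 score.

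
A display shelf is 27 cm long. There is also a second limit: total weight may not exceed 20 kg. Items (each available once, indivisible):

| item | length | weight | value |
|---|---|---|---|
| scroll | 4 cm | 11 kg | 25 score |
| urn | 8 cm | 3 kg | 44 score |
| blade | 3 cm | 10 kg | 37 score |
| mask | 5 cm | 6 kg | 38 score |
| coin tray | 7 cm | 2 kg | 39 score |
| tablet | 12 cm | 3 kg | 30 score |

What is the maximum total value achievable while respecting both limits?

Feasible sets respecting both limits:
- urn+mask+coin tray: length 20, weight 11, value 121
- urn+blade+coin tray: length 18, weight 15, value 120
- urn+blade+mask: length 16, weight 19, value 119
- blade+mask+coin tray: length 15, weight 18, value 114
Best: 121 score.

121 score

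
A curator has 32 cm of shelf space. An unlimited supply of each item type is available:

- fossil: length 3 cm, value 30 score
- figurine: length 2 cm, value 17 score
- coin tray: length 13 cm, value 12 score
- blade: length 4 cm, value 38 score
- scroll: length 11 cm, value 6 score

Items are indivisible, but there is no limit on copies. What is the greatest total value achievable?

317 score

Best value-per-unit is fossil at 30/3; filling with it alone gives 10×30 = 300.
Optimal mix: 10×fossil + 1×figurine → length 32, value 317.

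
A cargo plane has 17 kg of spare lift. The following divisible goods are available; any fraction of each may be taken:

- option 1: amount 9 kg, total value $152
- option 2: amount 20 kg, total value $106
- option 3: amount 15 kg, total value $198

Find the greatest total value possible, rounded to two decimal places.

Take in order of value per unit:
- option 1 (152/9 per unit): all 9 → value 152, running total 152.00
- option 3 (198/15 per unit): 8 of 15 → value 8×198/15 = 105.6000, running total 257.60
Total 257.60.

257.60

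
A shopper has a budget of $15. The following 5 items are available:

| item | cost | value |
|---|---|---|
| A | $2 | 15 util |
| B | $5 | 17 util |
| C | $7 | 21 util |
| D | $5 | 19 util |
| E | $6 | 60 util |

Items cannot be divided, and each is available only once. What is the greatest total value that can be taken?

Check high-value combinations within $15:
- A+C+E: cost 2+7+6=15, value 15+21+60=96
- A+D+E: cost 2+5+6=13, value 15+19+60=94
- A+B+E: cost 2+5+6=13, value 15+17+60=92
- C+E: cost 7+6=13, value 21+60=81
- D+E: cost 5+6=11, value 19+60=79
Best: 96 util.

96 util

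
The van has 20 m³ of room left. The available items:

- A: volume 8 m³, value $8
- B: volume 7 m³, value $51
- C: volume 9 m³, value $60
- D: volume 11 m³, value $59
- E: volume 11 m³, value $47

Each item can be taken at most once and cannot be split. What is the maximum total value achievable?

$119

This is a 0/1 knapsack; check combinations near the capacity.
- C+D: volume 9+11=20, value 60+59=119
- B+C: volume 7+9=16, value 51+60=111
- B+D: volume 7+11=18, value 51+59=110
- C+E: volume 9+11=20, value 60+47=107
Best: $119.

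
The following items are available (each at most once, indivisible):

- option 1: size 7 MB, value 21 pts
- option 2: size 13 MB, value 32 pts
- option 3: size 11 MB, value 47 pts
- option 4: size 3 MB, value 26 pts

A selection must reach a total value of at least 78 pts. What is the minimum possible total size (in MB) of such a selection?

Subsets with value ≥ 78, sorted by total size:
- option 1+option 3+option 4: size 21, value 94
- option 1+option 2+option 4: size 23, value 79
Minimum size: 21 MB.

21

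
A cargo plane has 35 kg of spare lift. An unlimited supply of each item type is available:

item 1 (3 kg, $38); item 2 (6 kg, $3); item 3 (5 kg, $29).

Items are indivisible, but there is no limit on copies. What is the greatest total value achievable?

Best value-per-unit is item 1 at 38/3, and filling with it alone uses weight 11×3=33. No mix of the others beats 11×38 = 418.

$418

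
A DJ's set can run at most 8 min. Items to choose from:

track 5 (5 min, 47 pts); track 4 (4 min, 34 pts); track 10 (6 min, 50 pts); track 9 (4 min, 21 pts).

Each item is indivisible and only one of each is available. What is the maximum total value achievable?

55 pts

Check high-value combinations within 8 min:
- track 4+track 9: duration 4+4=8, value 34+21=55
- track 10: duration 6, value 50
- track 5: duration 5, value 47
- track 4: duration 4, value 34
Best: 55 pts.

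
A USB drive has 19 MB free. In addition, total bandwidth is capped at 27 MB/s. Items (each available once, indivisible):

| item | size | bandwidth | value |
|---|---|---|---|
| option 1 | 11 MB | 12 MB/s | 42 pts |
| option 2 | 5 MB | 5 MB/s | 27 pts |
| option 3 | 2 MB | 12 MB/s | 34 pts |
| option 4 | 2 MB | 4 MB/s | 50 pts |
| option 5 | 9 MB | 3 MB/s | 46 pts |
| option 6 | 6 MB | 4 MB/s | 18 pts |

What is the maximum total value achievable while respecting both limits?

Feasible sets respecting both limits:
- option 2+option 3+option 4+option 5: size 18, bandwidth 24, value 157
- option 3+option 4+option 5+option 6: size 19, bandwidth 23, value 148
- option 3+option 4+option 5: size 13, bandwidth 19, value 130
- option 2+option 3+option 4+option 6: size 15, bandwidth 25, value 129
Best: 157 pts.

157 pts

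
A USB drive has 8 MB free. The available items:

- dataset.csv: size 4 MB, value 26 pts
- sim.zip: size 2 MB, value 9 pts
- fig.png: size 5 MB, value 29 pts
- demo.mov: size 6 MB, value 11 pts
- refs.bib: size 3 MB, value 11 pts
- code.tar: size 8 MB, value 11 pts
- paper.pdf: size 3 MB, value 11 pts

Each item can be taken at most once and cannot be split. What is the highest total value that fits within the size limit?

This is a 0/1 knapsack; check combinations near the capacity.
- fig.png+refs.bib: size 5+3=8, value 29+11=40
- fig.png+paper.pdf: size 5+3=8, value 29+11=40
- sim.zip+fig.png: size 2+5=7, value 9+29=38
Best: 40 pts.

40 pts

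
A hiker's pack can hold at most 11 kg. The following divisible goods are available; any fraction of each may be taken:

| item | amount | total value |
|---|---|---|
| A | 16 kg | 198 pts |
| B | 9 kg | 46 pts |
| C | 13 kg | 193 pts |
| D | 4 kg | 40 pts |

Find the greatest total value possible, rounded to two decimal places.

163.31

Take in order of value per unit:
- C (193/13 per unit): 11 of 13 → value 11×193/13 = 163.3077, running total 163.31
Total 163.31.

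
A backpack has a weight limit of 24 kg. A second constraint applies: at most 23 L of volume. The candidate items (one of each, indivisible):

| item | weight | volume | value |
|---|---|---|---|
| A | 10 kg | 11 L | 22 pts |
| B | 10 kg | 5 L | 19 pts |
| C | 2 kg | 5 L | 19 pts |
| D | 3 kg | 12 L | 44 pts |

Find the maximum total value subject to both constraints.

82 pts

Feasible sets respecting both limits:
- B+C+D: weight 15, volume 22, value 82
- A+D: weight 13, volume 23, value 66
- B+D: weight 13, volume 17, value 63
- C+D: weight 5, volume 17, value 63
Best: 82 pts.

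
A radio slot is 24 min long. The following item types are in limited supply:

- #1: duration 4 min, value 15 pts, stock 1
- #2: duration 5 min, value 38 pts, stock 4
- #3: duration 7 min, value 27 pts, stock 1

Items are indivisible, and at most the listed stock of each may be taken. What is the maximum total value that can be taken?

167 pts

Top feasible selections:
- 1×#1 + 4×#2: duration 24, value 167
- 4×#2: duration 20, value 152
- 3×#2 + 1×#3: duration 22, value 141
- 1×#1 + 3×#2: duration 19, value 129
Best: 167 pts.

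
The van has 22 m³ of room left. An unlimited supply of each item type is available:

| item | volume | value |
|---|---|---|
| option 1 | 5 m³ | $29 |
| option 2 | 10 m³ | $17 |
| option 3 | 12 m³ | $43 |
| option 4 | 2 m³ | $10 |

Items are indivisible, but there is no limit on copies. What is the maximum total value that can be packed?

$126

Best value-per-unit is option 1 at 29/5; filling with it alone gives 4×29 = 116.
Optimal mix: 4×option 1 + 1×option 4 → volume 22, value 126.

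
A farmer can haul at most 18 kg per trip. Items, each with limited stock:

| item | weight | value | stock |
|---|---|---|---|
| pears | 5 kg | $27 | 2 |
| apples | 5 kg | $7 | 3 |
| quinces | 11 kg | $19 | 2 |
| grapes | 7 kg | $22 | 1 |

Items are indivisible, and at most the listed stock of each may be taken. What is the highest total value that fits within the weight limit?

$76

Top feasible selections:
- 2×pears + 1×grapes: weight 17, value 76
- 2×pears + 1×apples: weight 15, value 61
Best: $76.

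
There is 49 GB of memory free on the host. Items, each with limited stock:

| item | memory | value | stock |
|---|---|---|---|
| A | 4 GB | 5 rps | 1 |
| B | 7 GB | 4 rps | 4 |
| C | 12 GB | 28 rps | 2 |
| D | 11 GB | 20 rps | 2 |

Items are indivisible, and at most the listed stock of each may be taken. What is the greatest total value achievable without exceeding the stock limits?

Top feasible selections:
- 2×C + 2×D: memory 46, value 96
- 1×A + 1×B + 2×C + 1×D: memory 46, value 85
Best: 96 rps.

96 rps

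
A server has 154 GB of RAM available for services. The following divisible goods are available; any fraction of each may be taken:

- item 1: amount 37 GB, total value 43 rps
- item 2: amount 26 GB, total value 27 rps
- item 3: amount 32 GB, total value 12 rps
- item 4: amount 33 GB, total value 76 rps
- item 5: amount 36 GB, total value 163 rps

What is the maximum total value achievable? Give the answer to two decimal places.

317.25

Take in order of value per unit:
- item 5 (163/36 per unit): all 36 → value 163, running total 163.00
- item 4 (76/33 per unit): all 33 → value 76, running total 239.00
- item 1 (43/37 per unit): all 37 → value 43, running total 282.00
- item 2 (27/26 per unit): all 26 → value 27, running total 309.00
- item 3 (12/32 per unit): 22 of 32 → value 22×12/32 = 8.2500, running total 317.25
Total 317.25.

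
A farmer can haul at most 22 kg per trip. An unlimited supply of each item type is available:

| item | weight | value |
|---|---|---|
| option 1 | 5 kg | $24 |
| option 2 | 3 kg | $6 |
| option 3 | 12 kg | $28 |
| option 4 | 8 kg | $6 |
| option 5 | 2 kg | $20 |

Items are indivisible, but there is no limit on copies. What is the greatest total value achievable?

$220

Best value-per-unit is option 5 at 20/2, and filling with it alone uses weight 11×2=22. No mix of the others beats 11×20 = 220.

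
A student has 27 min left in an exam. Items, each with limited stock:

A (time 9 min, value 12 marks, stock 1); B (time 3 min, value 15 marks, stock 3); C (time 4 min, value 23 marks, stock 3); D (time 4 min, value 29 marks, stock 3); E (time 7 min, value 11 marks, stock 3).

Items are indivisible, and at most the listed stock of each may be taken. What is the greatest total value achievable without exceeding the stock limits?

171 marks

Top feasible selections:
- 1×B + 3×C + 3×D: time 27, value 171
- 2×B + 2×C + 3×D: time 26, value 163
Best: 171 marks.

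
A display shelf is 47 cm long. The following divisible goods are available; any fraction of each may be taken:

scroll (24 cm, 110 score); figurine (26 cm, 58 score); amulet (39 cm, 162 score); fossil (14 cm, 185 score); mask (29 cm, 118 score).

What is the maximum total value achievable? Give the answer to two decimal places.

Take in order of value per unit:
- fossil (185/14 per unit): all 14 → value 185, running total 185.00
- scroll (110/24 per unit): all 24 → value 110, running total 295.00
- amulet (162/39 per unit): 9 of 39 → value 9×162/39 = 37.3846, running total 332.38
Total 332.38.

332.38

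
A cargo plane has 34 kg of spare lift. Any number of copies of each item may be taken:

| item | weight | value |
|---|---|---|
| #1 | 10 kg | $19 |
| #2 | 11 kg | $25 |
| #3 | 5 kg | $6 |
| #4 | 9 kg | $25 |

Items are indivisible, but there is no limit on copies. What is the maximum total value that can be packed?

$81

Best value-per-unit is #4 at 25/9; filling with it alone gives 3×25 = 75.
Optimal mix: 1×#2 + 1×#3 + 2×#4 → weight 34, value 81.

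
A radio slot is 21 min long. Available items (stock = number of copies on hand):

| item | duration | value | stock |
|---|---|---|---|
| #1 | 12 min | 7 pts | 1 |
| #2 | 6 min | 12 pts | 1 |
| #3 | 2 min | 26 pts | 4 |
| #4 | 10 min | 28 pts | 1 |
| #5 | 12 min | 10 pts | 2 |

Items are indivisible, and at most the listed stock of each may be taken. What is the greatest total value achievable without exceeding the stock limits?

Top feasible selections:
- 4×#3 + 1×#4: duration 18, value 132
- 1×#2 + 4×#3: duration 14, value 116
Best: 132 pts.

132 pts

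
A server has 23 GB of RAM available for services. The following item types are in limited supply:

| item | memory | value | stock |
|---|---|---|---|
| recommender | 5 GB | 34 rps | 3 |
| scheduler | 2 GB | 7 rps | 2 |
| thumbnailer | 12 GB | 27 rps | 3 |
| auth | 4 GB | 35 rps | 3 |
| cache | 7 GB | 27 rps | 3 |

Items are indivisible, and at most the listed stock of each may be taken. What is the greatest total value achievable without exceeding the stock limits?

173 rps

Top feasible selections:
- 2×recommender + 3×auth: memory 22, value 173
- 3×recommender + 2×auth: memory 23, value 172
- 1×recommender + 2×scheduler + 3×auth: memory 21, value 153
- 2×recommender + 2×scheduler + 2×auth: memory 22, value 152
Best: 173 rps.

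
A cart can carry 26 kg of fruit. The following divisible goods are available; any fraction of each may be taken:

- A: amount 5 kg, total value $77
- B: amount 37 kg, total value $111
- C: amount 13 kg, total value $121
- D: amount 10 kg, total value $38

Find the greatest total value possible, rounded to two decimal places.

Take in order of value per unit:
- A (77/5 per unit): all 5 → value 77, running total 77.00
- C (121/13 per unit): all 13 → value 121, running total 198.00
- D (38/10 per unit): 8 of 10 → value 8×38/10 = 30.4000, running total 228.40
Total 228.40.

228.40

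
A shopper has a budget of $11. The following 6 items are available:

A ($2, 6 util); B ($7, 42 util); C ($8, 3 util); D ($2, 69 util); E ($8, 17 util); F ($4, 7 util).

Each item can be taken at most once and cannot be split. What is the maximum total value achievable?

117 util

This is a 0/1 knapsack; check combinations near the capacity.
- A+B+D: cost 2+7+2=11, value 6+42+69=117
- B+D: cost 7+2=9, value 42+69=111
- D+E: cost 2+8=10, value 69+17=86
Best: 117 util.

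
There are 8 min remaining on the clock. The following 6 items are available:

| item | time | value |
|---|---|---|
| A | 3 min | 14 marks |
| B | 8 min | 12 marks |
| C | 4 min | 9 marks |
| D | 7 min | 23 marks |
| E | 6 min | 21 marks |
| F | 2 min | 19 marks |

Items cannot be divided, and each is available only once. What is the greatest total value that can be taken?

40 marks

Check high-value combinations within 8 min:
- E+F: time 6+2=8, value 21+19=40
- A+F: time 3+2=5, value 14+19=33
- C+F: time 4+2=6, value 9+19=28
- A+C: time 3+4=7, value 14+9=23
Best: 40 marks.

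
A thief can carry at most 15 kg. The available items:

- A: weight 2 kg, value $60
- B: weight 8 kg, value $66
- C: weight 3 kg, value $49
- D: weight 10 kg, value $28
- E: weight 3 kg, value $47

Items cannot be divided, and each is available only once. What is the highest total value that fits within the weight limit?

Check high-value combinations within 15 kg:
- A+B+C: weight 2+8+3=13, value 60+66+49=175
- A+B+E: weight 2+8+3=13, value 60+66+47=173
- B+C+E: weight 8+3+3=14, value 66+49+47=162
- A+C+E: weight 2+3+3=8, value 60+49+47=156
- A+C+D: weight 2+3+10=15, value 60+49+28=137
Best: $175.

$175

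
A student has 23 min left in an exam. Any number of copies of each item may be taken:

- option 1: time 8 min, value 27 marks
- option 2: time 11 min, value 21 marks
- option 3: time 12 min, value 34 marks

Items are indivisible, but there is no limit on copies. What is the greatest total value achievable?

61 marks

Best value-per-unit is option 1 at 27/8; filling with it alone gives 2×27 = 54.
Optimal mix: 1×option 1 + 1×option 3 → time 20, value 61.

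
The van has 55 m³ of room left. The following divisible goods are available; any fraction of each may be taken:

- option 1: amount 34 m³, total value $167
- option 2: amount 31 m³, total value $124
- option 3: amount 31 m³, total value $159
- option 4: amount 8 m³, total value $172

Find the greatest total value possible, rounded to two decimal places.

409.59

Take in order of value per unit:
- option 4 (172/8 per unit): all 8 → value 172, running total 172.00
- option 3 (159/31 per unit): all 31 → value 159, running total 331.00
- option 1 (167/34 per unit): 16 of 34 → value 16×167/34 = 78.5882, running total 409.59
Total 409.59.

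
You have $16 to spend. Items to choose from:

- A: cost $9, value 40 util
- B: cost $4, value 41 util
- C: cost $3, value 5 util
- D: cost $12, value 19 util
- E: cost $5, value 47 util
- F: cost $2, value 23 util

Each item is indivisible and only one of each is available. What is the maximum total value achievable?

116 util

Check high-value combinations within $16:
- B+C+E+F: cost 4+3+5+2=14, value 41+5+47+23=116
- B+E+F: cost 4+5+2=11, value 41+47+23=111
- A+E+F: cost 9+5+2=16, value 40+47+23=110
Best: 116 util.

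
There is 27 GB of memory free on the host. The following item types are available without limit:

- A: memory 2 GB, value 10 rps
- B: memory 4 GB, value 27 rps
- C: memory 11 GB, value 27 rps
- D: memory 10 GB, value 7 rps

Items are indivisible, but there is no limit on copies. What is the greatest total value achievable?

Best value-per-unit is B at 27/4; filling with it alone gives 6×27 = 162.
Optimal mix: 1×A + 6×B → memory 26, value 172.

172 rps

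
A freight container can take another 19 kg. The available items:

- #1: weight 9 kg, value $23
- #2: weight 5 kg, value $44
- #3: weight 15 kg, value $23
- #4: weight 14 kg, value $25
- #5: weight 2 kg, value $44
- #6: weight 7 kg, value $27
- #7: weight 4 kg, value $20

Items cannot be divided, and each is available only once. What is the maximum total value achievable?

This is a 0/1 knapsack; check combinations near the capacity.
- #2+#5+#6+#7: weight 5+2+7+4=18, value 44+44+27+20=135
- #2+#5+#6: weight 5+2+7=14, value 44+44+27=115
- #1+#2+#5: weight 9+5+2=16, value 23+44+44=111
- #2+#5+#7: weight 5+2+4=11, value 44+44+20=108
Best: $135.

$135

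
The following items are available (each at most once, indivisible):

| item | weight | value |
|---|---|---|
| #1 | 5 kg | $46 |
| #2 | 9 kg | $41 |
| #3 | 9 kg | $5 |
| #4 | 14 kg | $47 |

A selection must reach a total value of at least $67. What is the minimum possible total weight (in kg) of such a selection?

Subsets with value ≥ 67, sorted by total weight:
- #1+#2: weight 14, value 87
- #1+#4: weight 19, value 93
- #1+#2+#3: weight 23, value 92
Minimum weight: 14 kg.

14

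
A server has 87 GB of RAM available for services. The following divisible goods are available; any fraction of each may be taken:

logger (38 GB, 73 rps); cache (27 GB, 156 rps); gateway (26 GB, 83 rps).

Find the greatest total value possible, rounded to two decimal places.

Take in order of value per unit:
- cache (156/27 per unit): all 27 → value 156, running total 156.00
- gateway (83/26 per unit): all 26 → value 83, running total 239.00
- logger (73/38 per unit): 34 of 38 → value 34×73/38 = 65.3158, running total 304.32
Total 304.32.

304.32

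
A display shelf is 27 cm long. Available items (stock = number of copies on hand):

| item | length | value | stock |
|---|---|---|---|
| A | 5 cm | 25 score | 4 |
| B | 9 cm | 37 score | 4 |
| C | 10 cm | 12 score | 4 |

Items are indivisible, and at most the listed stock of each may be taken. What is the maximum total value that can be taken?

Top feasible selections:
- 3×A + 1×B: length 24, value 112
- 3×B: length 27, value 111
Best: 112 score.

112 score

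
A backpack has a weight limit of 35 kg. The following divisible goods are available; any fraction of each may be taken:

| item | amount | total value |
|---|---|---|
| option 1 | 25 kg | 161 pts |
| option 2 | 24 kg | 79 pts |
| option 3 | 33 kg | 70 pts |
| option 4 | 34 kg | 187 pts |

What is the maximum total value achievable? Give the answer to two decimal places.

216.00

Take in order of value per unit:
- option 1 (161/25 per unit): all 25 → value 161, running total 161.00
- option 4 (187/34 per unit): 10 of 34 → value 10×187/34 = 55.0000, running total 216.00
Total 216.00.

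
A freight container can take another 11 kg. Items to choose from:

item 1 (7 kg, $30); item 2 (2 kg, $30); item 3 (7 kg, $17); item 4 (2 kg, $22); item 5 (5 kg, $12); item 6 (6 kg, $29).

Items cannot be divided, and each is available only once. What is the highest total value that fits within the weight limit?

This is a 0/1 knapsack; check combinations near the capacity.
- item 1+item 2+item 4: weight 7+2+2=11, value 30+30+22=82
- item 2+item 4+item 6: weight 2+2+6=10, value 30+22+29=81
- item 2+item 3+item 4: weight 2+7+2=11, value 30+17+22=69
- item 2+item 4+item 5: weight 2+2+5=9, value 30+22+12=64
- item 1+item 2: weight 7+2=9, value 30+30=60
Best: $82.

$82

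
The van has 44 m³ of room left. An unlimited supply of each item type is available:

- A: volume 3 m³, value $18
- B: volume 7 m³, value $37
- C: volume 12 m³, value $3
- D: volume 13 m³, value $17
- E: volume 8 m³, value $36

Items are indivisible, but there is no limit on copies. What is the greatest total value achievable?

Best value-per-unit is A at 18/3; filling with it alone gives 14×18 = 252.
Optimal mix: 10×A + 2×B → volume 44, value 254.

$254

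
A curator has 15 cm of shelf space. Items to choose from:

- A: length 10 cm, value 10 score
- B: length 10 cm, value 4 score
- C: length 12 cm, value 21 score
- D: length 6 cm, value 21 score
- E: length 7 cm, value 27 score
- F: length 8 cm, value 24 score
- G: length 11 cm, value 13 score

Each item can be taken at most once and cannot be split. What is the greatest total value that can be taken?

51 score

Check high-value combinations within 15 cm:
- E+F: length 7+8=15, value 27+24=51
- D+E: length 6+7=13, value 21+27=48
- D+F: length 6+8=14, value 21+24=45
- E: length 7, value 27
- F: length 8, value 24
Best: 51 score.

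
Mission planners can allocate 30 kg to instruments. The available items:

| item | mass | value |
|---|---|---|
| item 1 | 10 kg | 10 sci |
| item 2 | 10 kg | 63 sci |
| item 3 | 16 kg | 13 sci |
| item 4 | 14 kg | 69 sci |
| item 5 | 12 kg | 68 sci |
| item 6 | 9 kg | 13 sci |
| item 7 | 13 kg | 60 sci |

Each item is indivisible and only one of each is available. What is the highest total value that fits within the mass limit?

Check high-value combinations within 30 kg:
- item 4+item 5: mass 14+12=26, value 69+68=137
- item 2+item 4: mass 10+14=24, value 63+69=132
- item 2+item 5: mass 10+12=22, value 63+68=131
- item 4+item 7: mass 14+13=27, value 69+60=129
- item 5+item 7: mass 12+13=25, value 68+60=128
Best: 137 sci.

137 sci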